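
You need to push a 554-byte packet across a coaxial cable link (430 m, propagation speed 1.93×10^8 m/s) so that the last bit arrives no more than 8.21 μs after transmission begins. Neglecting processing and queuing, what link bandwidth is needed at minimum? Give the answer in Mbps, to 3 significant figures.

741 Mbps

L = 4432 bits.
Propagation delay = 430 / 193000000 = 2.22798 μs.
Transmission budget = 8.21 − 2.22798 = 5.98202 μs.
R ≥ L / t_tx = 4432 bits / 5.98202e-06 s = 741 Mbps.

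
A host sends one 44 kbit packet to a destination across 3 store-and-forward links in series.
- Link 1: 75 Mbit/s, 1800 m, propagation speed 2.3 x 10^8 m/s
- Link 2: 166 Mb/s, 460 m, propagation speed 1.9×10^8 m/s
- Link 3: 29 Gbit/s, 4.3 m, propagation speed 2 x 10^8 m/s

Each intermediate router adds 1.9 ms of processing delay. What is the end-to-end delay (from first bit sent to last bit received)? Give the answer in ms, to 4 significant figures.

L = 44000 bits.
Transmission delays (L/R per hop): 0.586667, 0.26506, 0.00151724 ms; sum = 0.853244 ms.
Propagation delays (d/s per hop): 0.00782609, 0.00242105, 2.15e-05 ms; sum = 0.0102686 ms.
Processing at 2 router(s): 2 × 1.9 ms = 3.8 ms.
End-to-end = 4.664 ms.

4.664 ms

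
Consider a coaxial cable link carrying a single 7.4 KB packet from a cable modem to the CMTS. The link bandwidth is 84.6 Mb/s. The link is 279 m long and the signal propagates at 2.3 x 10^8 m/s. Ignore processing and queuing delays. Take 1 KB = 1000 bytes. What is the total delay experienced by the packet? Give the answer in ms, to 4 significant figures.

L = 59200 bits.
Transmission delay = L/R = 59200 / 84600000 = 0.699764 ms.
Propagation delay = d/s = 279 m / 2.3e+08 m/s = 0.00121304 ms.
Total = 0.7010 ms.

0.7010 ms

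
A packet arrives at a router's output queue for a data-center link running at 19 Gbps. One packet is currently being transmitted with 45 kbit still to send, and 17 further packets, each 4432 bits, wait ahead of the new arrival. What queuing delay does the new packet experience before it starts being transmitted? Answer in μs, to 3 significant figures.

Each queued packet: L/R = 4432/19000000000 = 0.233263 μs.
17 queued → 3.96547 μs.
Plus remaining 45000 bits of current packet: 2.36842 μs.
Queuing delay = 6.33 μs.

6.33 μs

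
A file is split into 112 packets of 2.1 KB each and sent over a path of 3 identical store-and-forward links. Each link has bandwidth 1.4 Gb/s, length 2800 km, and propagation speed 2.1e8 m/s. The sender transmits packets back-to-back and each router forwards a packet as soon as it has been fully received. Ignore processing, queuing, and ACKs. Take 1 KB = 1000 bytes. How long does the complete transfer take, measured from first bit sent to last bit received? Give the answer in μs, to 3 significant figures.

41400 μs

Per-hop transmission t_tx = L/R = 16800/1400000000 = 12 μs.
Per-hop propagation t_prop = 2800000/210000000 = 13333.3 μs.
Pipeline fill: first packet needs 3·t_tx to clear all hops; remaining 111 packets each add one t_tx.
Total = (3+112-1)·t_tx + 3·t_prop = 114·12 + 3·13333.3 = 41400 μs.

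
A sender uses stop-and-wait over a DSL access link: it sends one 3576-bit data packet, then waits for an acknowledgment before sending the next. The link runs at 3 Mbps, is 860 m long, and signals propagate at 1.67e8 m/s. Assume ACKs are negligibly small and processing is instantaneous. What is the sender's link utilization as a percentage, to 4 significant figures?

t_tx = L/R = 3576/3000000 = 0.001192 s.
t_prop = 860/167000000 = 5.1497e-06 s; RTT = 1.02994e-05 s.
Cycle = t_tx + RTT = 0.0012023 s.
Utilization = t_tx / cycle = 0.001192/0.0012023 = 99.14 %.

99.14 %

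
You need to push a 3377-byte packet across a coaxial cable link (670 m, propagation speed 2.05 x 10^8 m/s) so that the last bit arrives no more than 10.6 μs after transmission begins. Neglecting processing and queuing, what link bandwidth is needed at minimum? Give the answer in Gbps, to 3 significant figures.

L = 27016 bits.
Propagation delay = 670 / 2.05e+08 = 3.26829 μs.
Transmission budget = 10.6 − 3.26829 = 7.33171 μs.
R ≥ L / t_tx = 27016 bits / 7.33171e-06 s = 3.68 Gbps.

3.68 Gbps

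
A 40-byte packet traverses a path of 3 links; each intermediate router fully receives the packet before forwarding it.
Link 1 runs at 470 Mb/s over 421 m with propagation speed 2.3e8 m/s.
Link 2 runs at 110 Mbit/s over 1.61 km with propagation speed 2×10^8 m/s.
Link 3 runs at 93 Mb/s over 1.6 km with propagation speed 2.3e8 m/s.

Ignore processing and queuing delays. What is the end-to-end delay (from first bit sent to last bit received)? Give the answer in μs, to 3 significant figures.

23.9 μs

L = 40 × 8 = 320 bits.
Transmission delays (L/R per hop): 0.680851, 2.90909, 3.44086 μs; sum = 7.0308 μs.
Propagation delays (d/s per hop): 1.83043, 8.05, 6.95652 μs; sum = 16.837 μs.
End-to-end = 23.9 μs.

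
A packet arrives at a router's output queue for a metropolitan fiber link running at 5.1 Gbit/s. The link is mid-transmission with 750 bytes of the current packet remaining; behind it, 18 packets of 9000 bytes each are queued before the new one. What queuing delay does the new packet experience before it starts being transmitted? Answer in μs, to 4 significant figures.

Each queued packet: L/R = 72000/5100000000 = 14.1176 μs.
18 queued → 254.118 μs.
Plus remaining 6000 bits of current packet: 1.17647 μs.
Queuing delay = 255.3 μs.

255.3 μs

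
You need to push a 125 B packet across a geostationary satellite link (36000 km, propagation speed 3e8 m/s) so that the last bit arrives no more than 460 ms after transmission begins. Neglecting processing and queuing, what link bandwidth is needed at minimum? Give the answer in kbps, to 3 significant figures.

2.94 kbps

L = 1000 bits.
Propagation delay = 36000000 / 300000000 = 120 ms.
Transmission budget = 460 − 120 = 340 ms.
R ≥ L / t_tx = 1000 bits / 0.34 s = 2.94 kbps.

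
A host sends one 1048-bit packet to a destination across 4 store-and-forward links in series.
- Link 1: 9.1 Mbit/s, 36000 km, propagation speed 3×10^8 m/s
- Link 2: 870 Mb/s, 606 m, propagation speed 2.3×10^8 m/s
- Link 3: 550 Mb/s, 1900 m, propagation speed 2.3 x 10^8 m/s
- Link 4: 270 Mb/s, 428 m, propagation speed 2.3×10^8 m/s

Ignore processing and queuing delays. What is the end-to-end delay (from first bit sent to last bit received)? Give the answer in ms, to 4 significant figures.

120.1 ms

Transmission delays (L/R per hop): 0.115165, 0.0012046, 0.00190545, 0.00388148 ms; sum = 0.122156 ms.
Propagation delays (d/s per hop): 120, 0.00263478, 0.00826087, 0.00186087 ms; sum = 120.013 ms.
End-to-end = 120.1 ms.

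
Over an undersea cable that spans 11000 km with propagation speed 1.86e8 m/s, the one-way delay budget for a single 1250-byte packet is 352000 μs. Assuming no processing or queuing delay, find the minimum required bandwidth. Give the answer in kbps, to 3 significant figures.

34.1 kbps

L = 10000 bits.
Propagation delay = 11000000 / 186000000 = 59139.8 μs.
Transmission budget = 352000 − 59139.8 = 292860 μs.
R ≥ L / t_tx = 10000 bits / 0.29286 s = 34.1 kbps.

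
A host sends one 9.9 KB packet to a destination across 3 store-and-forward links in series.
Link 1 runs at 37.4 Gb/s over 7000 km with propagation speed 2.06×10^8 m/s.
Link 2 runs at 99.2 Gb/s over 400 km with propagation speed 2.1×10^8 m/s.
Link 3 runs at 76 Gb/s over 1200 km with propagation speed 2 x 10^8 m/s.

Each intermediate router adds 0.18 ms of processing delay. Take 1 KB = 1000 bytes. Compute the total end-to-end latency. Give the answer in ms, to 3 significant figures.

L = 79200 bits.
Transmission delays (L/R per hop): 0.00211765, 0.000798387, 0.00104211 ms; sum = 0.00395814 ms.
Propagation delays (d/s per hop): 33.9806, 1.90476, 6 ms; sum = 41.8853 ms.
Processing at 2 router(s): 2 × 0.18 ms = 0.36 ms.
End-to-end = 42.2 ms.

42.2 ms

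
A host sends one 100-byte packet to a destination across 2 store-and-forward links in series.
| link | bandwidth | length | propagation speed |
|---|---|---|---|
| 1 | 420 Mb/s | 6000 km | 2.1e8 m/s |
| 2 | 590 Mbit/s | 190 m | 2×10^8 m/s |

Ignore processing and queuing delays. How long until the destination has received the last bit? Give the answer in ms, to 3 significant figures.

L = 100 × 8 = 800 bits.
Transmission delays (L/R per hop): 0.00190476, 0.00135593 ms; sum = 0.00326069 ms.
Propagation delays (d/s per hop): 28.5714, 0.00095 ms; sum = 28.5724 ms.
End-to-end = 28.6 ms.

28.6 ms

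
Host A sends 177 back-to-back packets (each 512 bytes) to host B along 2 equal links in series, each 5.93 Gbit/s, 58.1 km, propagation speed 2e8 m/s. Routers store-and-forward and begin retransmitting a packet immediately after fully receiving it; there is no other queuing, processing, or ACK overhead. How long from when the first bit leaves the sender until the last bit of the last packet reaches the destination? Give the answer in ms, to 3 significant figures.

Per-hop transmission t_tx = L/R = 4096/5930000000 = 0.000690725 ms.
Per-hop propagation t_prop = 58100/200000000 = 0.2905 ms.
Pipeline fill: first packet needs 2·t_tx to clear all hops; remaining 176 packets each add one t_tx.
Total = (2+177-1)·t_tx + 2·t_prop = 178·0.000690725 + 2·0.2905 = 0.704 ms.

0.704 ms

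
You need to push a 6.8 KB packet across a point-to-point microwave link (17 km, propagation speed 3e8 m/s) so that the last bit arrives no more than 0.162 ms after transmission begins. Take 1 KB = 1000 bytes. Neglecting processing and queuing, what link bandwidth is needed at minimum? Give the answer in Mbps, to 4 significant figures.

516.5 Mbps

L = 54400 bits.
Propagation delay = 17000 / 300000000 = 0.0566667 ms.
Transmission budget = 0.162 − 0.0566667 = 0.105333 ms.
R ≥ L / t_tx = 54400 bits / 0.000105333 s = 516.5 Mbps.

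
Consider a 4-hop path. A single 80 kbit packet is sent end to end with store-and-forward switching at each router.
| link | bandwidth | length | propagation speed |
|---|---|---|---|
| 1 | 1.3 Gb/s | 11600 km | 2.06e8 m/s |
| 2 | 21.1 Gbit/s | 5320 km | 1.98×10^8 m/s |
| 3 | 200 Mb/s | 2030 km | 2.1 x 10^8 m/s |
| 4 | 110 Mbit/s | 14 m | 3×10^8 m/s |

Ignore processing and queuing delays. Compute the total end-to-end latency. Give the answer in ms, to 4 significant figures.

94.04 ms

L = 80000 bits.
Transmission delays (L/R per hop): 0.0615385, 0.00379147, 0.4, 0.727273 ms; sum = 1.1926 ms.
Propagation delays (d/s per hop): 56.3107, 26.8687, 9.66667, 4.66667e-05 ms; sum = 92.8461 ms.
End-to-end = 94.04 ms.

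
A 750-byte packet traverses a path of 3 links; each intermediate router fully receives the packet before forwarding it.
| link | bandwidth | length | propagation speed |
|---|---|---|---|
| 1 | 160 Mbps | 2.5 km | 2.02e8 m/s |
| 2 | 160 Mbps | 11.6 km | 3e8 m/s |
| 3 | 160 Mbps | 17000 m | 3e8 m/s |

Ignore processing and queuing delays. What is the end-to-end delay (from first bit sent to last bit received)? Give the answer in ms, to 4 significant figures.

0.2202 ms

L = 750 × 8 = 6000 bits.
Transmission delay per hop = L/R = 6000/160000000 = 0.0375 ms; 3 hops → 0.1125 ms.
Propagation delays (d/s per hop): 0.0123762, 0.0386667, 0.0566667 ms; sum = 0.10771 ms.
End-to-end = 0.2202 ms.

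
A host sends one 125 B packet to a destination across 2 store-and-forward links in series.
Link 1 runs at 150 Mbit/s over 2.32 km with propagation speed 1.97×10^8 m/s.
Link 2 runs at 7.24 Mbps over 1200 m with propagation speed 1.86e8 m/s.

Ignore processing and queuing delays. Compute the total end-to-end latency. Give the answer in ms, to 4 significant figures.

0.1630 ms

L = 125 × 8 = 1000 bits.
Transmission delays (L/R per hop): 0.00666667, 0.138122 ms; sum = 0.144788 ms.
Propagation delays (d/s per hop): 0.0117766, 0.00645161 ms; sum = 0.0182283 ms.
End-to-end = 0.1630 ms.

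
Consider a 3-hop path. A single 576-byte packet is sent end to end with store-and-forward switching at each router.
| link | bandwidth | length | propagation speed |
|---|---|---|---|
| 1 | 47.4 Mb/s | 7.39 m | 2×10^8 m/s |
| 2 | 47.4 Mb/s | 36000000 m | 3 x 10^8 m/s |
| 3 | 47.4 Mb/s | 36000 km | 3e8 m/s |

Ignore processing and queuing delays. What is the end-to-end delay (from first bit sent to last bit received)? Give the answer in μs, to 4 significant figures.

L = 576 × 8 = 4608 bits.
Transmission delay per hop = L/R = 4608/47400000 = 97.2152 μs; 3 hops → 291.646 μs.
Propagation delays (d/s per hop): 0.03695, 120000, 120000 μs; sum = 240000 μs.
End-to-end = 240300 μs.

240300 μs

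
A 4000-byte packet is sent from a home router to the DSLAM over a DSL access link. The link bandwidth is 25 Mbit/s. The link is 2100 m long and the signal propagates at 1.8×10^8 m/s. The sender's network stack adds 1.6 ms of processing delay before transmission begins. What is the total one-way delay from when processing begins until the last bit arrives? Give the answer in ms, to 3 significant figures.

L = 4000 × 8 = 32000 bits.
Transmission delay = L/R = 32000 / 25000000 = 1.28 ms.
Propagation delay = d/s = 2100 m / 180000000 m/s = 0.0116667 ms.
Plus processing delay 1.6 ms = 1.6 ms.
Total = 2.89 ms.

2.89 ms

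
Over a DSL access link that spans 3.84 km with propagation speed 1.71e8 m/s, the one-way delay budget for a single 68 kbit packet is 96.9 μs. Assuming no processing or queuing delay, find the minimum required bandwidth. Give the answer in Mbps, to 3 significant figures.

Propagation delay = 3840 / 171000000 = 22.4561 μs.
Transmission budget = 96.9 − 22.4561 = 74.4439 μs.
R ≥ L / t_tx = 68000 bits / 7.44439e-05 s = 913 Mbps.

913 Mbps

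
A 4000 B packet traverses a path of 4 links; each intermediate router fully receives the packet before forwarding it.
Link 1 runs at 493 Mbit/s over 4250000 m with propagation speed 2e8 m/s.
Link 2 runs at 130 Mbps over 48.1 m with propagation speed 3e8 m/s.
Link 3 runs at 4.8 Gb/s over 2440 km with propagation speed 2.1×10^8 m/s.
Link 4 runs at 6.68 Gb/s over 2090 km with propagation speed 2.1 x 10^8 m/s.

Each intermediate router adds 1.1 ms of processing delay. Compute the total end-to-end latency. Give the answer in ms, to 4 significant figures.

L = 4000 × 8 = 32000 bits.
Transmission delays (L/R per hop): 0.0649087, 0.246154, 0.00666667, 0.00479042 ms; sum = 0.32252 ms.
Propagation delays (d/s per hop): 21.25, 0.000160333, 11.619, 9.95238 ms; sum = 42.8216 ms.
Processing at 3 router(s): 3 × 1.1 ms = 3.3 ms.
End-to-end = 46.44 ms.

46.44 ms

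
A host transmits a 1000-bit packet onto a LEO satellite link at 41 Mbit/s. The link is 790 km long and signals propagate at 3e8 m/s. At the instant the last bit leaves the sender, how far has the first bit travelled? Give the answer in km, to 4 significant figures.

7.317 km

t_tx = L/R = 1000/41000000 = 2.43902e-05 s.
Distance = s × t_tx = 300000000 × 2.43902e-05 = 7.317 km.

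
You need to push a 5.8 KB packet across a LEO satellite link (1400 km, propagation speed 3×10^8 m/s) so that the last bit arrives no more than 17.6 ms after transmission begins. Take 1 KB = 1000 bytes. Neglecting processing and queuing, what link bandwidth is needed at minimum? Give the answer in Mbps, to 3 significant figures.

L = 46400 bits.
Propagation delay = 1400000 / 300000000 = 4.66667 ms.
Transmission budget = 17.6 − 4.66667 = 12.9333 ms.
R ≥ L / t_tx = 46400 bits / 0.0129333 s = 3.59 Mbps.

3.59 Mbps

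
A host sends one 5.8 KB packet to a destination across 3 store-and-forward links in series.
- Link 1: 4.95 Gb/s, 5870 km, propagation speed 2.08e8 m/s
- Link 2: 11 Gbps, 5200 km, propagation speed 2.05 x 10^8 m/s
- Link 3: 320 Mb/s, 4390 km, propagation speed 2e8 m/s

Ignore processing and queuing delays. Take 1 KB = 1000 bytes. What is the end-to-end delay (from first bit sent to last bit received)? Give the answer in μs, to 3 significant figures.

75700 μs

L = 46400 bits.
Transmission delays (L/R per hop): 9.37374, 4.21818, 145 μs; sum = 158.592 μs.
Propagation delays (d/s per hop): 28221.2, 25365.9, 21950 μs; sum = 75537 μs.
End-to-end = 75700 μs.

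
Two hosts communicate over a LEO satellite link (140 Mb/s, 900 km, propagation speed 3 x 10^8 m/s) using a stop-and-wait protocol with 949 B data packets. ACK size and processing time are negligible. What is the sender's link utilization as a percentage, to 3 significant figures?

t_tx = L/R = 7592/140000000 = 5.42286e-05 s.
t_prop = 900000/300000000 = 0.003 s; RTT = 0.006 s.
Cycle = t_tx + RTT = 0.00605423 s.
Utilization = t_tx / cycle = 5.42286e-05/0.00605423 = 0.896 %.

0.896 %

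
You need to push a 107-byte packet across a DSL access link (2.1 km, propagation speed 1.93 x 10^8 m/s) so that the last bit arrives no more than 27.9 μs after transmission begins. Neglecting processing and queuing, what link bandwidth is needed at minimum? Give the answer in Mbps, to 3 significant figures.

L = 856 bits.
Propagation delay = 2100 / 193000000 = 10.8808 μs.
Transmission budget = 27.9 − 10.8808 = 17.0192 μs.
R ≥ L / t_tx = 856 bits / 1.70192e-05 s = 50.3 Mbps.

50.3 Mbps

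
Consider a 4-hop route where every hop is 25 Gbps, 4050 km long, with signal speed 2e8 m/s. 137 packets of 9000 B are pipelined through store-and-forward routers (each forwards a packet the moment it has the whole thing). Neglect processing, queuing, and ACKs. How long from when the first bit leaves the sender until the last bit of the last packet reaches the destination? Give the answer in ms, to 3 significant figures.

81.4 ms

Per-hop transmission t_tx = L/R = 72000/25000000000 = 0.00288 ms.
Per-hop propagation t_prop = 4050000/200000000 = 20.25 ms.
Pipeline fill: first packet needs 4·t_tx to clear all hops; remaining 136 packets each add one t_tx.
Total = (4+137-1)·t_tx + 4·t_prop = 140·0.00288 + 4·20.25 = 81.4 ms.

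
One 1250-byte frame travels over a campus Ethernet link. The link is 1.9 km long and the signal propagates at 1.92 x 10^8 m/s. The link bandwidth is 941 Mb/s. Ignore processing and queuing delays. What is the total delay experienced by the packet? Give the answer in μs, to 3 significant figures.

20.5 μs

L = 1250 × 8 = 10000 bits.
Transmission delay = L/R = 10000 / 941000000 = 10.627 μs.
Propagation delay = d/s = 1900 m / 192000000 m/s = 9.89583 μs.
Total = 20.5 μs.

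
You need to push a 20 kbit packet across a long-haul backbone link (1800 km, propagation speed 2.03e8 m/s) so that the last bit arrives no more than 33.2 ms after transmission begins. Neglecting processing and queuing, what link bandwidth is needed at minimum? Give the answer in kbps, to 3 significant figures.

Propagation delay = 1800000 / 2.03e+08 = 8.867 ms.
Transmission budget = 33.2 − 8.867 = 24.333 ms.
R ≥ L / t_tx = 20000 bits / 0.024333 s = 822 kbps.

822 kbps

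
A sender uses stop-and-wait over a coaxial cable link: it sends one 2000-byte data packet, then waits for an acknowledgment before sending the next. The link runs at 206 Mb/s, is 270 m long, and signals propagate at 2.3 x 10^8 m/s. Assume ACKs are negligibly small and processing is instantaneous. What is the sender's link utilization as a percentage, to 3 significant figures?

97.1 %

t_tx = L/R = 16000/206000000 = 7.76699e-05 s.
t_prop = 270/2.3e+08 = 1.17391e-06 s; RTT = 2.34783e-06 s.
Cycle = t_tx + RTT = 8.00177e-05 s.
Utilization = t_tx / cycle = 7.76699e-05/8.00177e-05 = 97.1 %.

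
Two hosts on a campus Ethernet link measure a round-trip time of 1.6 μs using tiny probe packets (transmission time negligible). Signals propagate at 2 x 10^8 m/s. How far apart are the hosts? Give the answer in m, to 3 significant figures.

160 m

One-way propagation = RTT/2 = 0.8 μs.
d = s × t = 200000000 × 8e-07 = 160 m.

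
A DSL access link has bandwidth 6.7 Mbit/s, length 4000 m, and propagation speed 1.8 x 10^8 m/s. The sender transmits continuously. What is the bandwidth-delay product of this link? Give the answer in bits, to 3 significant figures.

149 bits

Propagation delay = 4000 / 180000000 = 2.22222e-05 s.
BDP = R × t_prop = 6700000 × 2.22222e-05 = 148.889 bits.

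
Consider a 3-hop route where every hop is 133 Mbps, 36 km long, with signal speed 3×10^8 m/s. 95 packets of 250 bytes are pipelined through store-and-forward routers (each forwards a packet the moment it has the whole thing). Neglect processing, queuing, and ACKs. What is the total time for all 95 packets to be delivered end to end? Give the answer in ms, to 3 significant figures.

1.82 ms

Per-hop transmission t_tx = L/R = 2000/133000000 = 0.0150376 ms.
Per-hop propagation t_prop = 36000/300000000 = 0.12 ms.
Pipeline fill: first packet needs 3·t_tx to clear all hops; remaining 94 packets each add one t_tx.
Total = (3+95-1)·t_tx + 3·t_prop = 97·0.0150376 + 3·0.12 = 1.82 ms.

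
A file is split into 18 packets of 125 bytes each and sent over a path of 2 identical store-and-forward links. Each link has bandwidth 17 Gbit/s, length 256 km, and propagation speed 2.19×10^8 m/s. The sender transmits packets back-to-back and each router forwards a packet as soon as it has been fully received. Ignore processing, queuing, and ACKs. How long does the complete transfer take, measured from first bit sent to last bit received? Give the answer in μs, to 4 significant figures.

Per-hop transmission t_tx = L/R = 1000/17000000000 = 0.0588235 μs.
Per-hop propagation t_prop = 256000/219000000 = 1168.95 μs.
Pipeline fill: first packet needs 2·t_tx to clear all hops; remaining 17 packets each add one t_tx.
Total = (2+18-1)·t_tx + 2·t_prop = 19·0.0588235 + 2·1168.95 = 2339 μs.

2339 μs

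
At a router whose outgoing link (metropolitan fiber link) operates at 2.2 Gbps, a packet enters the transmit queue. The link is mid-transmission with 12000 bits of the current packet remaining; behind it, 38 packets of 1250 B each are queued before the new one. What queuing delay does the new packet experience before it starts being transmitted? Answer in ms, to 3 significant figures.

Each queued packet: L/R = 10000/2200000000 = 0.00454545 ms.
38 queued → 0.172727 ms.
Plus remaining 12000 bits of current packet: 0.00545455 ms.
Queuing delay = 0.178 ms.

0.178 ms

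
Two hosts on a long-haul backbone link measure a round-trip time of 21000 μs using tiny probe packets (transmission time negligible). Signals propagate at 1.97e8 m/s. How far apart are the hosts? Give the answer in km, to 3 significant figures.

One-way propagation = RTT/2 = 10500 μs.
d = s × t = 197000000 × 0.0105 = 2070 km.

2070 km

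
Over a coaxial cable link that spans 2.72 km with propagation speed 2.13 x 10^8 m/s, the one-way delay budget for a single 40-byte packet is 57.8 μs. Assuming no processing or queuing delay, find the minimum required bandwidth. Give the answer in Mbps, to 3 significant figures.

L = 320 bits.
Propagation delay = 2720 / 213000000 = 12.77 μs.
Transmission budget = 57.8 − 12.77 = 45.03 μs.
R ≥ L / t_tx = 320 bits / 4.503e-05 s = 7.11 Mbps.

7.11 Mbps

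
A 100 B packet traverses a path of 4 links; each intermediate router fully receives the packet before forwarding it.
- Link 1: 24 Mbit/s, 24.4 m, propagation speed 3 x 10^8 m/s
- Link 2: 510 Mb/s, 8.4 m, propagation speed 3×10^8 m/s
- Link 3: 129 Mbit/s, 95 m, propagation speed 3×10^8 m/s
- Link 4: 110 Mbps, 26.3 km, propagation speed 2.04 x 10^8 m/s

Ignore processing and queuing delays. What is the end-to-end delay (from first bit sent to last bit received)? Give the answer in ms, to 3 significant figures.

L = 100 × 8 = 800 bits.
Transmission delays (L/R per hop): 0.0333333, 0.00156863, 0.00620155, 0.00727273 ms; sum = 0.0483762 ms.
Propagation delays (d/s per hop): 8.13333e-05, 2.8e-05, 0.000316667, 0.128922 ms; sum = 0.129348 ms.
End-to-end = 0.178 ms.

0.178 ms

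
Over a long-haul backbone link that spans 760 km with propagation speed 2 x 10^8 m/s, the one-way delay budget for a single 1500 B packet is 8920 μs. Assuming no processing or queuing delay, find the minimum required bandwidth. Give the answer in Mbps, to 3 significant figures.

L = 12000 bits.
Propagation delay = 760000 / 200000000 = 3800 μs.
Transmission budget = 8920 − 3800 = 5120 μs.
R ≥ L / t_tx = 12000 bits / 0.00512 s = 2.34 Mbps.

2.34 Mbps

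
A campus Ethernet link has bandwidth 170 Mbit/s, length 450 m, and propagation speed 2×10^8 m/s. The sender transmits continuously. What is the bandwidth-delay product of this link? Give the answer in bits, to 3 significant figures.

Propagation delay = 450 / 200000000 = 2.25e-06 s.
BDP = R × t_prop = 170000000 × 2.25e-06 = 382.5 bits.

383 bits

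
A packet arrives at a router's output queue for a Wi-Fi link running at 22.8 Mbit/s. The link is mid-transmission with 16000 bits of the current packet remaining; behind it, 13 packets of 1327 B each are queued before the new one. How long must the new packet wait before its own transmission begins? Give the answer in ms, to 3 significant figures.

Each queued packet: L/R = 10616/22800000 = 0.465614 ms.
13 queued → 6.05298 ms.
Plus remaining 16000 bits of current packet: 0.701754 ms.
Queuing delay = 6.75 ms.

6.75 ms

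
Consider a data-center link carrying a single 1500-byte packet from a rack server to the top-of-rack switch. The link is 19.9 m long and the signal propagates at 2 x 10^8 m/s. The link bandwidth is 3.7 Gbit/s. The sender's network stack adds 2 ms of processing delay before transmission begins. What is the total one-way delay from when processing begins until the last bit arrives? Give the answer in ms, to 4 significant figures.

L = 1500 × 8 = 12000 bits.
Transmission delay = L/R = 12000 / 3700000000 = 0.00324324 ms.
Propagation delay = d/s = 19.9 m / 200000000 m/s = 9.95e-05 ms.
Plus processing delay 2 ms = 2 ms.
Total = 2.003 ms.

2.003 ms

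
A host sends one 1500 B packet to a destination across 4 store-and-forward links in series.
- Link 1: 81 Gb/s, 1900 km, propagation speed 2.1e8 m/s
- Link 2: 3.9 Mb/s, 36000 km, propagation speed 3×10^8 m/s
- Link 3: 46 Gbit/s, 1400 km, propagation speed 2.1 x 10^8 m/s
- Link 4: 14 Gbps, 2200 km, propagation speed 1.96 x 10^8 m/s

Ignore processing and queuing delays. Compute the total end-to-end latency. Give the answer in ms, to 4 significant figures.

L = 1500 × 8 = 12000 bits.
Transmission delays (L/R per hop): 0.000148148, 3.07692, 0.00026087, 0.000857143 ms; sum = 3.07819 ms.
Propagation delays (d/s per hop): 9.04762, 120, 6.66667, 11.2245 ms; sum = 146.939 ms.
End-to-end = 150.0 ms.

150.0 ms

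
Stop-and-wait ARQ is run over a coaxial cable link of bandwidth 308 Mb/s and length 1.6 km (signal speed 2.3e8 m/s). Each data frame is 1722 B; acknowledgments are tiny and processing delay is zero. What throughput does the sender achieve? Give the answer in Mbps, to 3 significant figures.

235 Mbps

t_tx = L/R = 13776/308000000 = 4.47273e-05 s.
t_prop = 1600/2.3e+08 = 6.95652e-06 s; RTT = 1.3913e-05 s.
Cycle = t_tx + RTT = 5.86403e-05 s.
Throughput = L / cycle = 13776 / 5.86403e-05 = 235 Mbps.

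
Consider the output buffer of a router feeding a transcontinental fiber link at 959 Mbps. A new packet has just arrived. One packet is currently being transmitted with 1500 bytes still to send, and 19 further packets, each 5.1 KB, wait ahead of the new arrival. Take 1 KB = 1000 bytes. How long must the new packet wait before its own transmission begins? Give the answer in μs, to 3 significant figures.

Each queued packet: L/R = 40800/959000000 = 42.5443 μs.
19 queued → 808.342 μs.
Plus remaining 12000 bits of current packet: 12.513 μs.
Queuing delay = 821 μs.

821 μs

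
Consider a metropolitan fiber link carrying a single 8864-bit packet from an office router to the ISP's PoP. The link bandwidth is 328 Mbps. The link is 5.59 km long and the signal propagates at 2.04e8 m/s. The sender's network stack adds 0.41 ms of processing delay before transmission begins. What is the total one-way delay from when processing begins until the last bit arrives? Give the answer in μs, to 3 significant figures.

Transmission delay = L/R = 8864 / 328000000 = 27.0244 μs.
Propagation delay = d/s = 5590 m / 204000000 m/s = 27.402 μs.
Plus processing delay 0.41 ms = 410 μs.
Total = 464 μs.

464 μs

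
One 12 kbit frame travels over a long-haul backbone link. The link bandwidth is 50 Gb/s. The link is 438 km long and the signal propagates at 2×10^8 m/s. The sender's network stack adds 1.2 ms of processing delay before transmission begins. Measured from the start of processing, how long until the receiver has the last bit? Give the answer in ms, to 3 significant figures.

3.39 ms

L = 12000 bits.
Transmission delay = L/R = 12000 / 50000000000 = 0.00024 ms.
Propagation delay = d/s = 438000 m / 200000000 m/s = 2.19 ms.
Plus processing delay 1.2 ms = 1.2 ms.
Total = 3.39 ms.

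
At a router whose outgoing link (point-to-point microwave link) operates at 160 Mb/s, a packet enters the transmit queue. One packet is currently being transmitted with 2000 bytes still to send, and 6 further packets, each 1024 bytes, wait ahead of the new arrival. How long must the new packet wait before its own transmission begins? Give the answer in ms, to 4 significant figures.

Each queued packet: L/R = 8192/160000000 = 0.0512 ms.
6 queued → 0.3072 ms.
Plus remaining 16000 bits of current packet: 0.1 ms.
Queuing delay = 0.4072 ms.

0.4072 ms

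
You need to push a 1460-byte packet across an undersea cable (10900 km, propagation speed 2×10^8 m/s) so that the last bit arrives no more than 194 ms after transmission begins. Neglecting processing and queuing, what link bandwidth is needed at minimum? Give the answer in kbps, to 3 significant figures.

83.7 kbps

L = 11680 bits.
Propagation delay = 10900000 / 200000000 = 54.5 ms.
Transmission budget = 194 − 54.5 = 139.5 ms.
R ≥ L / t_tx = 11680 bits / 0.1395 s = 83.7 kbps.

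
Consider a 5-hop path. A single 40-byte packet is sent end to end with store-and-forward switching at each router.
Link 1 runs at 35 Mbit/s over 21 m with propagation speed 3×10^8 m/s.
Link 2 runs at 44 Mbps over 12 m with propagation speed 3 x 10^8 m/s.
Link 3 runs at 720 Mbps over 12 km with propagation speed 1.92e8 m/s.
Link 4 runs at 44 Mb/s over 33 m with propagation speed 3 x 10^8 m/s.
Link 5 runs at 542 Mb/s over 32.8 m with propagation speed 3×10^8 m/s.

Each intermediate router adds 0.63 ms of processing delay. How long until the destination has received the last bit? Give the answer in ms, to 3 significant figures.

L = 40 × 8 = 320 bits.
Transmission delays (L/R per hop): 0.00914286, 0.00727273, 0.000444444, 0.00727273, 0.000590406 ms; sum = 0.0247232 ms.
Propagation delays (d/s per hop): 7e-05, 4e-05, 0.0625, 0.00011, 0.000109333 ms; sum = 0.0628293 ms.
Processing at 4 router(s): 4 × 0.63 ms = 2.52 ms.
End-to-end = 2.61 ms.

2.61 ms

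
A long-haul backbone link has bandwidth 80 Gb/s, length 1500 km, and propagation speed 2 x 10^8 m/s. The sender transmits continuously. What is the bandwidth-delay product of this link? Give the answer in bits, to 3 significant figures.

600000000 bits

Propagation delay = 1500000 / 200000000 = 0.0075 s.
BDP = R × t_prop = 80000000000 × 0.0075 = 600000000 bits.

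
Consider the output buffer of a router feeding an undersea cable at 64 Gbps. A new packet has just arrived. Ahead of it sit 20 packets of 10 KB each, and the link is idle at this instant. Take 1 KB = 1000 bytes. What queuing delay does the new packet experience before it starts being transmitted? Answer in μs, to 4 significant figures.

Each queued packet: L/R = 80000/64000000000 = 1.25 μs.
20 queued → 25 μs.
Queuing delay = 25.00 μs.

25.00 μs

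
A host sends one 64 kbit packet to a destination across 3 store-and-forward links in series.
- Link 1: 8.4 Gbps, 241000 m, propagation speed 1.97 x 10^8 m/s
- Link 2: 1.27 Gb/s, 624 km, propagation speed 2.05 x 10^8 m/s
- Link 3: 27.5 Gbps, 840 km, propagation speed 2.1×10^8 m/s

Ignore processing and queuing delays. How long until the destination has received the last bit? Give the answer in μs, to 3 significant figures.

8330 μs

L = 64000 bits.
Transmission delays (L/R per hop): 7.61905, 50.3937, 2.32727 μs; sum = 60.34 μs.
Propagation delays (d/s per hop): 1223.35, 3043.9, 4000 μs; sum = 8267.25 μs.
End-to-end = 8330 μs.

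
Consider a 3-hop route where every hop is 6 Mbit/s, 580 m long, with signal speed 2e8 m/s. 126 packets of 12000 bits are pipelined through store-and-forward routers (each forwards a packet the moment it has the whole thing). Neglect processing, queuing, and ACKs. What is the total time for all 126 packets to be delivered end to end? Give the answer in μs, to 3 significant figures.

256000 μs

Per-hop transmission t_tx = L/R = 12000/6000000 = 2000 μs.
Per-hop propagation t_prop = 580/200000000 = 2.9 μs.
Pipeline fill: first packet needs 3·t_tx to clear all hops; remaining 125 packets each add one t_tx.
Total = (3+126-1)·t_tx + 3·t_prop = 128·2000 + 3·2.9 = 256000 μs.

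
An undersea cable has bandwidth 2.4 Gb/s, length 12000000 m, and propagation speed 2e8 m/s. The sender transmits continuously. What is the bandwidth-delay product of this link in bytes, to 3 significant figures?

18000000 bytes

Propagation delay = 12000000 / 200000000 = 0.06 s.
BDP = R × t_prop = 2400000000 × 0.06 = 144000000 bits.
In bytes: 144000000/8 = 18000000 bytes.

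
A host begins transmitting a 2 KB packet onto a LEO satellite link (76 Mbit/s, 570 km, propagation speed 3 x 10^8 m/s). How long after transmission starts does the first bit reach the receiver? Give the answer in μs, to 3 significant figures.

First bit experiences only propagation delay: d/s = 570000/300000000 = 1900 μs.

1900 μs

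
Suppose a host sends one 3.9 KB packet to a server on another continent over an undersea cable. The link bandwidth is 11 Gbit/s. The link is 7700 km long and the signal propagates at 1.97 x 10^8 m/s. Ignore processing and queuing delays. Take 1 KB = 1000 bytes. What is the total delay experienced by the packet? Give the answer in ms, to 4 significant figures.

L = 31200 bits.
Transmission delay = L/R = 31200 / 11000000000 = 0.00283636 ms.
Propagation delay = d/s = 7700000 m / 197000000 m/s = 39.0863 ms.
Total = 39.09 ms.

39.09 ms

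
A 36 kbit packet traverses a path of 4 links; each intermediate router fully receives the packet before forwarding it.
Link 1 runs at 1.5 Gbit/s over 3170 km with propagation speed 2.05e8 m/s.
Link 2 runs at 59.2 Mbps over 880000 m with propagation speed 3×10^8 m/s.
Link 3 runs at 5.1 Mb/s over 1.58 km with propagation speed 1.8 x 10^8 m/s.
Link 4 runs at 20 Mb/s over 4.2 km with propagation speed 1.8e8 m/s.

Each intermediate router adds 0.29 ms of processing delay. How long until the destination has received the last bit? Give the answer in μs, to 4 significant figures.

28790 μs

L = 36000 bits.
Transmission delays (L/R per hop): 24, 608.108, 7058.82, 1800 μs; sum = 9490.93 μs.
Propagation delays (d/s per hop): 15463.4, 2933.33, 8.77778, 23.3333 μs; sum = 18428.9 μs.
Processing at 3 router(s): 3 × 0.29 ms = 870 μs.
End-to-end = 28790 μs.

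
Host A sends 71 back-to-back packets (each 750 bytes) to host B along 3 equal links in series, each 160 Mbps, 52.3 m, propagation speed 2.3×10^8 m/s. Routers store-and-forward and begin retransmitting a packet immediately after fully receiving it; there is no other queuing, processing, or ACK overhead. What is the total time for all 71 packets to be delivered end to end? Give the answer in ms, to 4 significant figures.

2.738 ms

Per-hop transmission t_tx = L/R = 6000/160000000 = 0.0375 ms.
Per-hop propagation t_prop = 52.3/2.3e+08 = 0.000227391 ms.
Pipeline fill: first packet needs 3·t_tx to clear all hops; remaining 70 packets each add one t_tx.
Total = (3+71-1)·t_tx + 3·t_prop = 73·0.0375 + 3·0.000227391 = 2.738 ms.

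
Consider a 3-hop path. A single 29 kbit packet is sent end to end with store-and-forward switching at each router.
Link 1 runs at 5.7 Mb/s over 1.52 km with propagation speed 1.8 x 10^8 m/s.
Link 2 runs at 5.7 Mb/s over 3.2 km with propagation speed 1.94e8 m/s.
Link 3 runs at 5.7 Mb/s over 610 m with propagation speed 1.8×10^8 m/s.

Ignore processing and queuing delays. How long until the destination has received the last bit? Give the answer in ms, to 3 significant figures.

L = 29000 bits.
Transmission delay per hop = L/R = 29000/5700000 = 5.08772 ms; 3 hops → 15.2632 ms.
Propagation delays (d/s per hop): 0.00844444, 0.0164948, 0.00338889 ms; sum = 0.0283282 ms.
End-to-end = 15.3 ms.

15.3 ms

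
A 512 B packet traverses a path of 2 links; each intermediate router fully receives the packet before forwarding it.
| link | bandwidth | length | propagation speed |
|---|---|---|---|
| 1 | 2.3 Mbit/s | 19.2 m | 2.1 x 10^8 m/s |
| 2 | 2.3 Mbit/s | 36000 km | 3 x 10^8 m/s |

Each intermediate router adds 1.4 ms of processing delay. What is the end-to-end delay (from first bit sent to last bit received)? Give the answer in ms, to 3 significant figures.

125 ms

L = 512 × 8 = 4096 bits.
Transmission delay per hop = L/R = 4096/2300000 = 1.78087 ms; 2 hops → 3.56174 ms.
Propagation delays (d/s per hop): 9.14286e-05, 120 ms; sum = 120 ms.
Processing at 1 router(s): 1 × 1.4 ms = 1.4 ms.
End-to-end = 125 ms.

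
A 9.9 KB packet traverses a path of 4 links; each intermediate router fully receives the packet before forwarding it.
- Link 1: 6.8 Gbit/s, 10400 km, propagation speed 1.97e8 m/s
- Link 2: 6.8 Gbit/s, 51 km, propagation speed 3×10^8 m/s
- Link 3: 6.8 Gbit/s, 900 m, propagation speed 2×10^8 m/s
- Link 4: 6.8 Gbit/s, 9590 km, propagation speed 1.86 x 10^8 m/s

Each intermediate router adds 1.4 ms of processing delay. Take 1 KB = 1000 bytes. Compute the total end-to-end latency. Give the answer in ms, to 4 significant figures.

108.8 ms

L = 79200 bits.
Transmission delay per hop = L/R = 79200/6800000000 = 0.0116471 ms; 4 hops → 0.0465882 ms.
Propagation delays (d/s per hop): 52.7919, 0.17, 0.0045, 51.5591 ms; sum = 104.526 ms.
Processing at 3 router(s): 3 × 1.4 ms = 4.2 ms.
End-to-end = 108.8 ms.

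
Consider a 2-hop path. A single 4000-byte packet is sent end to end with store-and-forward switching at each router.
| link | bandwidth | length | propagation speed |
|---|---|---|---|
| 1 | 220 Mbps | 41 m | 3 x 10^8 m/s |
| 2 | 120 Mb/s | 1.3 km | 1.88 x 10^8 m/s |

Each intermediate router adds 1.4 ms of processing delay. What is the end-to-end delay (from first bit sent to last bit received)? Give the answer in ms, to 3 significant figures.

1.82 ms

L = 4000 × 8 = 32000 bits.
Transmission delays (L/R per hop): 0.145455, 0.266667 ms; sum = 0.412121 ms.
Propagation delays (d/s per hop): 0.000136667, 0.00691489 ms; sum = 0.00705156 ms.
Processing at 1 router(s): 1 × 1.4 ms = 1.4 ms.
End-to-end = 1.82 ms.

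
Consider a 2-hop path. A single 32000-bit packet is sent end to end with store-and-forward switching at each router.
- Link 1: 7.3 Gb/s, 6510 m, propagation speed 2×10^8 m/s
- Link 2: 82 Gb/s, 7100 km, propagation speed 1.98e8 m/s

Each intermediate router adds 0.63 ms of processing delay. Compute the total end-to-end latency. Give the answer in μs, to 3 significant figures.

36500 μs

Transmission delays (L/R per hop): 4.38356, 0.390244 μs; sum = 4.77381 μs.
Propagation delays (d/s per hop): 32.55, 35858.6 μs; sum = 35891.1 μs.
Processing at 1 router(s): 1 × 0.63 ms = 630 μs.
End-to-end = 36500 μs.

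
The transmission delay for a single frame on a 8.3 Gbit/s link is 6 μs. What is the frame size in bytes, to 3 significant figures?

L = R × t_tx = 8.3e+09 b/s × 6e-06 s = 49800 bits.
In bytes: 49800 / 8 = 6230 bytes.

6230 bytes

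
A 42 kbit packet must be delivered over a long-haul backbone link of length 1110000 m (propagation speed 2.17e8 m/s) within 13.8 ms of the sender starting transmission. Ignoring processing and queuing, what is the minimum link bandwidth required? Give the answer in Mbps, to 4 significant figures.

4.836 Mbps

Propagation delay = 1110000 / 217000000 = 5.11521 ms.
Transmission budget = 13.8 − 5.11521 = 8.68479 ms.
R ≥ L / t_tx = 42000 bits / 0.00868479 s = 4.836 Mbps.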